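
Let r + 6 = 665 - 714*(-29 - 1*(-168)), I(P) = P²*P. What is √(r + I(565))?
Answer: 3*√20029282 ≈ 13426.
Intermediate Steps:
I(P) = P³
r = -98587 (r = -6 + (665 - 714*(-29 - 1*(-168))) = -6 + (665 - 714*(-29 + 168)) = -6 + (665 - 714*139) = -6 + (665 - 99246) = -6 - 98581 = -98587)
√(r + I(565)) = √(-98587 + 565³) = √(-98587 + 180362125) = √180263538 = 3*√20029282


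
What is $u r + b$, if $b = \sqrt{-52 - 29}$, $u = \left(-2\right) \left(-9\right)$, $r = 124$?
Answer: $2232 + 9 i \approx 2232.0 + 9.0 i$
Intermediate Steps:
$u = 18$
$b = 9 i$ ($b = \sqrt{-81} = 9 i \approx 9.0 i$)
$u r + b = 18 \cdot 124 + 9 i = 2232 + 9 i$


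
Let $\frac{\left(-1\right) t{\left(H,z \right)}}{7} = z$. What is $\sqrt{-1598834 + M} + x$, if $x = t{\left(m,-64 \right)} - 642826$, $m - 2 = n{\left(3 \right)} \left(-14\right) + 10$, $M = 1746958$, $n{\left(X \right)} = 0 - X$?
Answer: $-642378 + 2 \sqrt{37031} \approx -6.4199 \cdot 10^{5}$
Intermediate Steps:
$n{\left(X \right)} = - X$
$m = 54$ ($m = 2 + \left(\left(-1\right) 3 \left(-14\right) + 10\right) = 2 + \left(\left(-3\right) \left(-14\right) + 10\right) = 2 + \left(42 + 10\right) = 2 + 52 = 54$)
$t{\left(H,z \right)} = - 7 z$
$x = -642378$ ($x = \left(-7\right) \left(-64\right) - 642826 = 448 - 642826 = -642378$)
$\sqrt{-1598834 + M} + x = \sqrt{-1598834 + 1746958} - 642378 = \sqrt{148124} - 642378 = 2 \sqrt{37031} - 642378 = -642378 + 2 \sqrt{37031}$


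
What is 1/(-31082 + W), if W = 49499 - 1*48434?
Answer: -1/30017 ≈ -3.3314e-5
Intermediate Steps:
W = 1065 (W = 49499 - 48434 = 1065)
1/(-31082 + W) = 1/(-31082 + 1065) = 1/(-30017) = -1/30017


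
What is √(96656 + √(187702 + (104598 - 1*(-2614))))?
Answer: √(96656 + √294914) ≈ 311.77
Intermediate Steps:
√(96656 + √(187702 + (104598 - 1*(-2614)))) = √(96656 + √(187702 + (104598 + 2614))) = √(96656 + √(187702 + 107212)) = √(96656 + √294914)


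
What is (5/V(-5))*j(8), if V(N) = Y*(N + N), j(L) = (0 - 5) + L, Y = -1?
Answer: 3/2 ≈ 1.5000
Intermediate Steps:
j(L) = -5 + L
V(N) = -2*N (V(N) = -(N + N) = -2*N)
(5/V(-5))*j(8) = (5/((-2*(-5))))*(-5 + 8) = (5/10)*3 = (5*(1/10))*3 = (1/2)*3 = 3/2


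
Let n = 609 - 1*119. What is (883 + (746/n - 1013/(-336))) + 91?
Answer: 11507599/11760 ≈ 978.54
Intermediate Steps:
n = 490 (n = 609 - 119 = 490)
(883 + (746/n - 1013/(-336))) + 91 = (883 + (746/490 - 1013/(-336))) + 91 = (883 + (746*(1/490) - 1013*(-1/336))) + 91 = (883 + (373/245 + 1013/336)) + 91 = (883 + 53359/11760) + 91 = 10437439/11760 + 91 = 11507599/11760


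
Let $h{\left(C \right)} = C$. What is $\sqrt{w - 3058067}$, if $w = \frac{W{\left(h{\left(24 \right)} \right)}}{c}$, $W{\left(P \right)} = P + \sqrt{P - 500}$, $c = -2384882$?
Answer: $\frac{\sqrt{-4348312985030285519 - 1192441 i \sqrt{119}}}{1192441} \approx 2.6157 \cdot 10^{-9} - 1748.7 i$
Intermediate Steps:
$W{\left(P \right)} = P + \sqrt{-500 + P}$
$w = - \frac{12}{1192441} - \frac{i \sqrt{119}}{1192441}$ ($w = \frac{24 + \sqrt{-500 + 24}}{-2384882} = \left(24 + \sqrt{-476}\right) \left(- \frac{1}{2384882}\right) = \left(24 + 2 i \sqrt{119}\right) \left(- \frac{1}{2384882}\right) = - \frac{12}{1192441} - \frac{i \sqrt{119}}{1192441} \approx -1.0063 \cdot 10^{-5} - 9.1482 \cdot 10^{-6} i$)
$\sqrt{w - 3058067} = \sqrt{\left(- \frac{12}{1192441} - \frac{i \sqrt{119}}{1192441}\right) - 3058067} = \sqrt{- \frac{3646564471559}{1192441} - \frac{i \sqrt{119}}{1192441}}$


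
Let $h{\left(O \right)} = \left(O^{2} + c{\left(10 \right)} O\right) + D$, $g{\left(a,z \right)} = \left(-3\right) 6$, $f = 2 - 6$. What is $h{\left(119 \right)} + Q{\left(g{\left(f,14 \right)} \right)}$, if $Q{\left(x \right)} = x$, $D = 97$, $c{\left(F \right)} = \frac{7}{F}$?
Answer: $\frac{143233}{10} \approx 14323.0$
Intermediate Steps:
$f = -4$
$g{\left(a,z \right)} = -18$
$h{\left(O \right)} = 97 + O^{2} + \frac{7 O}{10}$ ($h{\left(O \right)} = \left(O^{2} + \frac{7}{10} O\right) + 97 = \left(O^{2} + 7 \cdot \frac{1}{10} O\right) + 97 = \left(O^{2} + \frac{7 O}{10}\right) + 97 = 97 + O^{2} + \frac{7 O}{10}$)
$h{\left(119 \right)} + Q{\left(g{\left(f,14 \right)} \right)} = \left(97 + 119^{2} + \frac{7}{10} \cdot 119\right) - 18 = \left(97 + 14161 + \frac{833}{10}\right) - 18 = \frac{143413}{10} - 18 = \frac{143233}{10}$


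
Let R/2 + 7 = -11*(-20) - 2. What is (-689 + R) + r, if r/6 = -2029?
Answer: -12441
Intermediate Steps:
r = -12174 (r = 6*(-2029) = -12174)
R = 422 (R = -14 + 2*(-11*(-20) - 2) = -14 + 2*(220 - 2) = -14 + 2*218 = -14 + 436 = 422)
(-689 + R) + r = (-689 + 422) - 12174 = -267 - 12174 = -12441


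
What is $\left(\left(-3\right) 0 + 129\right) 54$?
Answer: $6966$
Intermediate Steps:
$\left(\left(-3\right) 0 + 129\right) 54 = \left(0 + 129\right) 54 = 129 \cdot 54 = 6966$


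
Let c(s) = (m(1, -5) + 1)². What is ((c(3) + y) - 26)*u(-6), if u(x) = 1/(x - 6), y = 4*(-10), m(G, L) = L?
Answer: 25/6 ≈ 4.1667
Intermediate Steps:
y = -40
u(x) = 1/(-6 + x)
c(s) = 16 (c(s) = (-5 + 1)² = (-4)² = 16)
((c(3) + y) - 26)*u(-6) = ((16 - 40) - 26)/(-6 - 6) = (-24 - 26)/(-12) = -50*(-1/12) = 25/6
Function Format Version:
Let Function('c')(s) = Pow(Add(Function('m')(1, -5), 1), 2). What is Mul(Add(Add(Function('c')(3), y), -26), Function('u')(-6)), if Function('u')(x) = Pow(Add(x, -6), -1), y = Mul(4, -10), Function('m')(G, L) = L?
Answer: Rational(25, 6) ≈ 4.1667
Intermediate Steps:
y = -40
Function('u')(x) = Pow(Add(-6, x), -1)
Function('c')(s) = 16 (Function('c')(s) = Pow(Add(-5, 1), 2) = Pow(-4, 2) = 16)
Mul(Add(Add(Function('c')(3), y), -26), Function('u')(-6)) = Mul(Add(Add(16, -40), -26), Pow(Add(-6, -6), -1)) = Mul(Add(-24, -26), Pow(-12, -1)) = Mul(-50, Rational(-1, 12)) = Rational(25, 6)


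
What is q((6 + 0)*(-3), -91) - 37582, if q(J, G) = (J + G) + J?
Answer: -37709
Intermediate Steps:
q(J, G) = G + 2*J (q(J, G) = (G + J) + J = G + 2*J)
q((6 + 0)*(-3), -91) - 37582 = (-91 + 2*((6 + 0)*(-3))) - 37582 = (-91 + 2*(6*(-3))) - 37582 = (-91 + 2*(-18)) - 37582 = (-91 - 36) - 37582 = -127 - 37582 = -37709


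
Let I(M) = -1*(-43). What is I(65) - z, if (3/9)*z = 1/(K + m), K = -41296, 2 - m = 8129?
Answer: 2125192/49423 ≈ 43.000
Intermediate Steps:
m = -8127 (m = 2 - 1*8129 = 2 - 8129 = -8127)
I(M) = 43
z = -3/49423 (z = 3/(-41296 - 8127) = 3/(-49423) = 3*(-1/49423) = -3/49423 ≈ -6.0700e-5)
I(65) - z = 43 - 1*(-3/49423) = 43 + 3/49423 = 2125192/49423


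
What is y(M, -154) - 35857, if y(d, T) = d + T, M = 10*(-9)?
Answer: -36101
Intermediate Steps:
M = -90
y(d, T) = T + d
y(M, -154) - 35857 = (-154 - 90) - 35857 = -244 - 35857 = -36101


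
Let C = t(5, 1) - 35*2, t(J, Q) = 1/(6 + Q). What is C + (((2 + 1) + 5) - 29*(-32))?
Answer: 6063/7 ≈ 866.14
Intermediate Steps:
C = -489/7 (C = 1/(6 + 1) - 35*2 = 1/7 - 70 = -489/7 ≈ -69.857)
C + (((2 + 1) + 5) - 29*(-32)) = -489/7 + (((2 + 1) + 5) - 29*(-32)) = -489/7 + ((3 + 5) + 928) = -489/7 + (8 + 928) = -489/7 + 936 = 6063/7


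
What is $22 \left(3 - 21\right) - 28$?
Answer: $-424$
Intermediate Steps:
$22 \left(3 - 21\right) - 28 = 22 \left(-18\right) - 28 = -396 - 28 = -424$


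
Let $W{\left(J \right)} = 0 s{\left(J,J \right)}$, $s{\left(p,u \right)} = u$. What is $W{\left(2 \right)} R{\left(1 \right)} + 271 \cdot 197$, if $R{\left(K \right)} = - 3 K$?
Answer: $53387$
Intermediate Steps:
$W{\left(J \right)} = 0$ ($W{\left(J \right)} = 0 J = 0$)
$W{\left(2 \right)} R{\left(1 \right)} + 271 \cdot 197 = 0 \left(\left(-3\right) 1\right) + 271 \cdot 197 = 0 \left(-3\right) + 53387 = 0 + 53387 = 53387$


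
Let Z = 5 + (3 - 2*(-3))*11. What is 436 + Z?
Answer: 540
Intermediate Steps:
Z = 104 (Z = 5 + (3 + 6)*11 = 5 + 9*11 = 5 + 99 = 104)
436 + Z = 436 + 104 = 540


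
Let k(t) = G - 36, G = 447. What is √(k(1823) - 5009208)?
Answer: 9*I*√61837 ≈ 2238.0*I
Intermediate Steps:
k(t) = 411 (k(t) = 447 - 36 = 411)
√(k(1823) - 5009208) = √(411 - 5009208) = √(-5008797) = 9*I*√61837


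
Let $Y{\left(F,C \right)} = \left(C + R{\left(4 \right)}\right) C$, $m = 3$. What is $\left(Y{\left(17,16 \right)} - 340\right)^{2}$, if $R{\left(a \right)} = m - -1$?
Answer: $400$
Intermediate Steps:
$R{\left(a \right)} = 4$ ($R{\left(a \right)} = 3 - -1 = 3 + 1 = 4$)
$Y{\left(F,C \right)} = C \left(4 + C\right)$ ($Y{\left(F,C \right)} = \left(C + 4\right) C = \left(4 + C\right) C = C \left(4 + C\right)$)
$\left(Y{\left(17,16 \right)} - 340\right)^{2} = \left(16 \left(4 + 16\right) - 340\right)^{2} = \left(16 \cdot 20 - 340\right)^{2} = \left(320 - 340\right)^{2} = \left(-20\right)^{2} = 400$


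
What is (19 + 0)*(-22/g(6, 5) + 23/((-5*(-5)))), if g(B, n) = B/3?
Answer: -4788/25 ≈ -191.52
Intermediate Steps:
g(B, n) = B/3 (g(B, n) = B*(⅓) = B/3)
(19 + 0)*(-22/g(6, 5) + 23/((-5*(-5)))) = (19 + 0)*(-22/((⅓)*6) + 23/((-5*(-5)))) = 19*(-22/2 + 23/25) = 19*(-22*½ + 23*(1/25)) = 19*(-11 + 23/25) = 19*(-252/25) = -4788/25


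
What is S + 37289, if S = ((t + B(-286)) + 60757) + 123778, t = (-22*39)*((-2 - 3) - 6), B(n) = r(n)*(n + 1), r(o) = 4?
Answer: 230122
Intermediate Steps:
B(n) = 4 + 4*n (B(n) = 4*(n + 1) = 4*(1 + n) = 4 + 4*n)
t = 9438 (t = -858*(-5 - 6) = -858*(-11) = 9438)
S = 192833 (S = ((9438 + (4 + 4*(-286))) + 60757) + 123778 = ((9438 + (4 - 1144)) + 60757) + 123778 = ((9438 - 1140) + 60757) + 123778 = (8298 + 60757) + 123778 = 69055 + 123778 = 192833)
S + 37289 = 192833 + 37289 = 230122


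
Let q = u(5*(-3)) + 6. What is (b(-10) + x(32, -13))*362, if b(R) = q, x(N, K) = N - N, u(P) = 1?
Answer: 2534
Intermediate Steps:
x(N, K) = 0
q = 7 (q = 1 + 6 = 7)
b(R) = 7
(b(-10) + x(32, -13))*362 = (7 + 0)*362 = 7*362 = 2534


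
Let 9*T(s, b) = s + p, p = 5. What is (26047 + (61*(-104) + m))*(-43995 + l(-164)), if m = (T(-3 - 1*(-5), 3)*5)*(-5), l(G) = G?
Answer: -7822855168/9 ≈ -8.6921e+8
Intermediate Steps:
T(s, b) = 5/9 + s/9 (T(s, b) = (s + 5)/9 = (5 + s)/9 = 5/9 + s/9)
m = -175/9 (m = ((5/9 + (-3 - 1*(-5))/9)*5)*(-5) = ((5/9 + (-3 + 5)/9)*5)*(-5) = ((5/9 + (1/9)*2)*5)*(-5) = ((5/9 + 2/9)*5)*(-5) = ((7/9)*5)*(-5) = (35/9)*(-5) = -175/9 ≈ -19.444)
(26047 + (61*(-104) + m))*(-43995 + l(-164)) = (26047 + (61*(-104) - 175/9))*(-43995 - 164) = (26047 + (-6344 - 175/9))*(-44159) = (26047 - 57271/9)*(-44159) = (177152/9)*(-44159) = -7822855168/9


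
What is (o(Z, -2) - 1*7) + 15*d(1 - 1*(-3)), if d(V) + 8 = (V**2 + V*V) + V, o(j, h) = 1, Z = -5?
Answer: 414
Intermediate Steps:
d(V) = -8 + V + 2*V**2 (d(V) = -8 + ((V**2 + V*V) + V) = -8 + ((V**2 + V**2) + V) = -8 + (2*V**2 + V) = -8 + (V + 2*V**2) = -8 + V + 2*V**2)
(o(Z, -2) - 1*7) + 15*d(1 - 1*(-3)) = (1 - 1*7) + 15*(-8 + (1 - 1*(-3)) + 2*(1 - 1*(-3))**2) = (1 - 7) + 15*(-8 + (1 + 3) + 2*(1 + 3)**2) = -6 + 15*(-8 + 4 + 2*4**2) = -6 + 15*(-8 + 4 + 2*16) = -6 + 15*(-8 + 4 + 32) = -6 + 15*28 = -6 + 420 = 414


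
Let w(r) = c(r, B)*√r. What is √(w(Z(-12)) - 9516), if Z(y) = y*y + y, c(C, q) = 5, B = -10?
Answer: √(-9516 + 10*√33) ≈ 97.255*I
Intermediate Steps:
Z(y) = y + y² (Z(y) = y² + y = y + y²)
w(r) = 5*√r
√(w(Z(-12)) - 9516) = √(5*√(-12*(1 - 12)) - 9516) = √(5*√(-12*(-11)) - 9516) = √(5*√132 - 9516) = √(5*(2*√33) - 9516) = √(10*√33 - 9516) = √(-9516 + 10*√33)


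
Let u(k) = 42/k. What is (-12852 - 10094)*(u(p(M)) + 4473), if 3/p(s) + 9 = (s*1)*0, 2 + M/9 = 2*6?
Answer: -99746262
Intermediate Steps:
M = 90 (M = -18 + 9*(2*6) = -18 + 9*12 = -18 + 108 = 90)
p(s) = -1/3 (p(s) = 3/(-9 + (s*1)*0) = 3/(-9 + s*0) = 3/(-9 + 0) = 3/(-9) = 3*(-1/9) = -1/3)
(-12852 - 10094)*(u(p(M)) + 4473) = (-12852 - 10094)*(42/(-1/3) + 4473) = -22946*(42*(-3) + 4473) = -22946*(-126 + 4473) = -22946*4347 = -99746262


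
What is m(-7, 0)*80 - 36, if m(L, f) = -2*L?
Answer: 1084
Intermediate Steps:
m(-7, 0)*80 - 36 = -2*(-7)*80 - 36 = 14*80 - 36 = 1120 - 36 = 1084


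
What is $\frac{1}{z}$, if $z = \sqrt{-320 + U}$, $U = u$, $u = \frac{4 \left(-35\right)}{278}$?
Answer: $- \frac{i \sqrt{3058}}{990} \approx - 0.055858 i$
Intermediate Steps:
$u = - \frac{70}{139}$ ($u = \left(-140\right) \frac{1}{278} = - \frac{70}{139} \approx -0.5036$)
$U = - \frac{70}{139} \approx -0.5036$
$z = \frac{45 i \sqrt{3058}}{139}$ ($z = \sqrt{-320 - \frac{70}{139}} = \sqrt{- \frac{44550}{139}} = \frac{45 i \sqrt{3058}}{139} \approx 17.903 i$)
$\frac{1}{z} = \frac{1}{\frac{45}{139} i \sqrt{3058}} = - \frac{i \sqrt{3058}}{990}$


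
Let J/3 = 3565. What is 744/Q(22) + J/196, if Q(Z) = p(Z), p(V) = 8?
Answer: 28923/196 ≈ 147.57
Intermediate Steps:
Q(Z) = 8
J = 10695 (J = 3*3565 = 10695)
744/Q(22) + J/196 = 744/8 + 10695/196 = 744*(⅛) + 10695*(1/196) = 93 + 10695/196 = 28923/196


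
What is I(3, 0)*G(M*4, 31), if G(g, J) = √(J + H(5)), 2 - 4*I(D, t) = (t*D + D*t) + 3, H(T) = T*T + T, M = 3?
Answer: -√61/4 ≈ -1.9526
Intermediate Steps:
H(T) = T + T² (H(T) = T² + T = T + T²)
I(D, t) = -¼ - D*t/2 (I(D, t) = ½ - ((t*D + D*t) + 3)/4 = ½ - ((D*t + D*t) + 3)/4 = ½ - (2*D*t + 3)/4 = ½ - (3 + 2*D*t)/4 = ½ + (-¾ - D*t/2) = -¼ - D*t/2)
G(g, J) = √(30 + J) (G(g, J) = √(J + 5*(1 + 5)) = √(J + 5*6) = √(J + 30) = √(30 + J))
I(3, 0)*G(M*4, 31) = (-¼ - ½*3*0)*√(30 + 31) = (-¼ + 0)*√61 = -√61/4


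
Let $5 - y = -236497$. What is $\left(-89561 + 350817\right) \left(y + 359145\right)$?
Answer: $155616352632$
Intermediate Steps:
$y = 236502$ ($y = 5 - -236497 = 5 + 236497 = 236502$)
$\left(-89561 + 350817\right) \left(y + 359145\right) = \left(-89561 + 350817\right) \left(236502 + 359145\right) = 261256 \cdot 595647 = 155616352632$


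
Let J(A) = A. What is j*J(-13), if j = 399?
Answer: -5187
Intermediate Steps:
j*J(-13) = 399*(-13) = -5187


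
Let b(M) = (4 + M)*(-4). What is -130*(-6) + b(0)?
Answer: 764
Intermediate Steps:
b(M) = -16 - 4*M
-130*(-6) + b(0) = -130*(-6) + (-16 - 4*0) = 780 + (-16 + 0) = 780 - 16 = 764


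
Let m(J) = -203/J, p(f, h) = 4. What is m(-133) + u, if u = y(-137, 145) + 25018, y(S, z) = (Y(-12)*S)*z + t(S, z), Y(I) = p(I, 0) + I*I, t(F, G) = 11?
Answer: -55384800/19 ≈ -2.9150e+6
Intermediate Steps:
Y(I) = 4 + I² (Y(I) = 4 + I*I = 4 + I²)
y(S, z) = 11 + 148*S*z (y(S, z) = ((4 + (-12)²)*S)*z + 11 = ((4 + 144)*S)*z + 11 = (148*S)*z + 11 = 148*S*z + 11 = 11 + 148*S*z)
u = -2914991 (u = (11 + 148*(-137)*145) + 25018 = (11 - 2940020) + 25018 = -2940009 + 25018 = -2914991)
m(-133) + u = -203/(-133) - 2914991 = -203*(-1/133) - 2914991 = 29/19 - 2914991 = -55384800/19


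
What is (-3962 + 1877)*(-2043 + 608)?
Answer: 2991975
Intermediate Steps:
(-3962 + 1877)*(-2043 + 608) = -2085*(-1435) = 2991975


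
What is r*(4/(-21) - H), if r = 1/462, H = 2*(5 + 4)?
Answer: -191/4851 ≈ -0.039373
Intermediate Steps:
H = 18 (H = 2*9 = 18)
r = 1/462 ≈ 0.0021645
r*(4/(-21) - H) = (4/(-21) - 1*18)/462 = (4*(-1/21) - 18)/462 = (-4/21 - 18)/462 = (1/462)*(-382/21) = -191/4851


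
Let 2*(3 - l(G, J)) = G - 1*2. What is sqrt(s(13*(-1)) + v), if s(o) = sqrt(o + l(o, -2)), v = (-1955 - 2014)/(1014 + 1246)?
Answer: sqrt(-2242485 + 638450*I*sqrt(10))/1130 ≈ 0.55086 + 1.4351*I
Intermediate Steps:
v = -3969/2260 ≈ -1.7562
l(G, J) = 4 - G/2 (l(G, J) = 3 - (G - 1*2)/2 = 3 - (G - 2)/2 = 3 - (-2 + G)/2 = 3 + (1 - G/2) = 4 - G/2)
s(o) = sqrt(4 + o/2) (s(o) = sqrt(o + (4 - o/2)) = sqrt(4 + o/2))
sqrt(s(13*(-1)) + v) = sqrt(sqrt(16 + 2*(13*(-1)))/2 - 3969/2260) = sqrt(sqrt(16 + 2*(-13))/2 - 3969/2260) = sqrt(sqrt(16 - 26)/2 - 3969/2260) = sqrt(sqrt(-10)/2 - 3969/2260) = sqrt((I*sqrt(10))/2 - 3969/2260) = sqrt(I*sqrt(10)/2 - 3969/2260) = sqrt(-3969/2260 + I*sqrt(10)/2)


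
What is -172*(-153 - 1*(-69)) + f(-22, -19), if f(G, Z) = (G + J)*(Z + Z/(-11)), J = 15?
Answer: 160258/11 ≈ 14569.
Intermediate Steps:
f(G, Z) = 10*Z*(15 + G)/11 (f(G, Z) = (G + 15)*(Z + Z/(-11)) = (15 + G)*(Z + Z*(-1/11)) = (15 + G)*(Z - Z/11) = (15 + G)*(10*Z/11) = 10*Z*(15 + G)/11)
-172*(-153 - 1*(-69)) + f(-22, -19) = -172*(-153 - 1*(-69)) + (10/11)*(-19)*(15 - 22) = -172*(-153 + 69) + (10/11)*(-19)*(-7) = -172*(-84) + 1330/11 = 14448 + 1330/11 = 160258/11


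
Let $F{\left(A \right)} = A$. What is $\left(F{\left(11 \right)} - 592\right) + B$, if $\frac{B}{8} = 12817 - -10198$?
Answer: $183539$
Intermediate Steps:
$B = 184120$ ($B = 8 \left(12817 - -10198\right) = 8 \left(12817 + 10198\right) = 8 \cdot 23015 = 184120$)
$\left(F{\left(11 \right)} - 592\right) + B = \left(11 - 592\right) + 184120 = -581 + 184120 = 183539$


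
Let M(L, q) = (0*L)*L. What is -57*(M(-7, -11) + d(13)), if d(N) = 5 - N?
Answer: 456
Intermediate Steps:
M(L, q) = 0 (M(L, q) = 0*L = 0)
-57*(M(-7, -11) + d(13)) = -57*(0 + (5 - 1*13)) = -57*(0 + (5 - 13)) = -57*(0 - 8) = -57*(-8) = 456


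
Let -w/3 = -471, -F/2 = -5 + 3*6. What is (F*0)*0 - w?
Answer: -1413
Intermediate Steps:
F = -26 (F = -2*(-5 + 3*6) = -2*(-5 + 18) = -2*13 = -26)
w = 1413 (w = -3*(-471) = 1413)
(F*0)*0 - w = -26*0*0 - 1*1413 = 0*0 - 1413 = 0 - 1413 = -1413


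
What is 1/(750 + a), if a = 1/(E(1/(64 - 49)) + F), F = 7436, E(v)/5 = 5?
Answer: 7461/5595751 ≈ 0.0013333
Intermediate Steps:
E(v) = 25 (E(v) = 5*5 = 25)
a = 1/7461 (a = 1/(25 + 7436) = 1/7461 ≈ 0.00013403)
1/(750 + a) = 1/(750 + 1/7461) = 1/(5595751/7461) = 7461/5595751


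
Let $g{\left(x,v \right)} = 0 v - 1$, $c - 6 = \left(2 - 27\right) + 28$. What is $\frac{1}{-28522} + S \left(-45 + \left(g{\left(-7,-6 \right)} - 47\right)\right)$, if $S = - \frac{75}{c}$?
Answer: $\frac{22104549}{28522} \approx 775.0$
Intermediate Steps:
$c = 9$ ($c = 6 + \left(\left(2 - 27\right) + 28\right) = 6 + \left(-25 + 28\right) = 6 + 3 = 9$)
$g{\left(x,v \right)} = -1$ ($g{\left(x,v \right)} = 0 - 1 = -1$)
$S = - \frac{25}{3}$ ($S = - \frac{75}{9} = \left(-75\right) \frac{1}{9} = - \frac{25}{3} \approx -8.3333$)
$\frac{1}{-28522} + S \left(-45 + \left(g{\left(-7,-6 \right)} - 47\right)\right) = \frac{1}{-28522} - \frac{25 \left(-45 - 48\right)}{3} = - \frac{1}{28522} - \frac{25 \left(-45 - 48\right)}{3} = - \frac{1}{28522} - -775 = - \frac{1}{28522} + 775 = \frac{22104549}{28522}$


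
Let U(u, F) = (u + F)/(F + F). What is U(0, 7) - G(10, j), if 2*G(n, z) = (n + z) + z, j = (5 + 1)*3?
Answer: -45/2 ≈ -22.500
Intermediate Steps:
U(u, F) = (F + u)/(2*F) (U(u, F) = (F + u)/((2*F)) = (F + u)*(1/(2*F)) = (F + u)/(2*F))
j = 18 (j = 6*3 = 18)
G(n, z) = z + n/2 (G(n, z) = ((n + z) + z)/2 = (n + 2*z)/2 = z + n/2)
U(0, 7) - G(10, j) = (1/2)*(7 + 0)/7 - (18 + (1/2)*10) = (1/2)*(1/7)*7 - (18 + 5) = 1/2 - 1*23 = 1/2 - 23 = -45/2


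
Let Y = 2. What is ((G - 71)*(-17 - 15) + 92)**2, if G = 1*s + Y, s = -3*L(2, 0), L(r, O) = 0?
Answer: 5290000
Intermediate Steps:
s = 0 (s = -3*0 = 0)
G = 2 (G = 1*0 + 2 = 0 + 2 = 2)
((G - 71)*(-17 - 15) + 92)**2 = ((2 - 71)*(-17 - 15) + 92)**2 = (-69*(-32) + 92)**2 = (2208 + 92)**2 = 2300**2 = 5290000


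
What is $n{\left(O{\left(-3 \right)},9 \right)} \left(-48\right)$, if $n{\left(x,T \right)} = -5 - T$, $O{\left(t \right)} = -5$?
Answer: $672$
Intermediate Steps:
$n{\left(O{\left(-3 \right)},9 \right)} \left(-48\right) = \left(-5 - 9\right) \left(-48\right) = \left(-14\right) \left(-48\right) = 672$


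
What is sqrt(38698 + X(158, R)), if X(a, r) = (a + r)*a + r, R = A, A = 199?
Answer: sqrt(95303) ≈ 308.71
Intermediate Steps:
R = 199
X(a, r) = r + a*(a + r) (X(a, r) = a*(a + r) + r = r + a*(a + r))
sqrt(38698 + X(158, R)) = sqrt(38698 + (199 + 158**2 + 158*199)) = sqrt(38698 + (199 + 24964 + 31442)) = sqrt(38698 + 56605) = sqrt(95303)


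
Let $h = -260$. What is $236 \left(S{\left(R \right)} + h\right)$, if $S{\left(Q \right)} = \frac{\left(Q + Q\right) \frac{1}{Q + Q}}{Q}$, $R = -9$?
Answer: $- \frac{552476}{9} \approx -61386.0$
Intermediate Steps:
$S{\left(Q \right)} = \frac{1}{Q}$ ($S{\left(Q \right)} = \frac{2 Q \frac{1}{2 Q}}{Q} = 1 \frac{1}{Q} = \frac{1}{Q}$)
$236 \left(S{\left(R \right)} + h\right) = 236 \left(\frac{1}{-9} - 260\right) = 236 \left(- \frac{1}{9} - 260\right) = 236 \left(- \frac{2341}{9}\right) = - \frac{552476}{9}$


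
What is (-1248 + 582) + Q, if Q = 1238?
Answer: 572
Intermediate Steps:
(-1248 + 582) + Q = (-1248 + 582) + 1238 = -666 + 1238 = 572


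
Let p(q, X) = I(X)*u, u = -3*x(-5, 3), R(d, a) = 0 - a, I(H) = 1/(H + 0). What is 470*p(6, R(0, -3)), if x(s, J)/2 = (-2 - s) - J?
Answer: 0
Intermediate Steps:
I(H) = 1/H
x(s, J) = -4 - 2*J - 2*s (x(s, J) = 2*((-2 - s) - J) = 2*(-2 - J - s) = -4 - 2*J - 2*s)
R(d, a) = -a
u = 0 (u = -3*(-4 - 2*3 - 2*(-5)) = -3*(-4 - 6 + 10) = -3*0 = 0)
p(q, X) = 0 (p(q, X) = 0/X = 0)
470*p(6, R(0, -3)) = 470*0 = 0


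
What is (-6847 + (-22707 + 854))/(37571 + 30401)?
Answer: -7175/16993 ≈ -0.42223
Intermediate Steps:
(-6847 + (-22707 + 854))/(37571 + 30401) = (-6847 - 21853)/67972 = -28700*1/67972 = -7175/16993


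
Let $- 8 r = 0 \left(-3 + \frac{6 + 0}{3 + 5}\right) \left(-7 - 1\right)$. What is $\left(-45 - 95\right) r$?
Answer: $0$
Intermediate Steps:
$r = 0$ ($r = - \frac{0 \left(-3 + \frac{6 + 0}{3 + 5}\right) \left(-7 - 1\right)}{8} = - \frac{0 \left(-3 + \frac{6}{8}\right) \left(-8\right)}{8} = - \frac{0 \left(-3 + 6 \cdot \frac{1}{8}\right) \left(-8\right)}{8} = - \frac{0 \left(-3 + \frac{3}{4}\right) \left(-8\right)}{8} = - \frac{0 \left(\left(- \frac{9}{4}\right) \left(-8\right)\right)}{8} = - \frac{0 \cdot 18}{8} = \left(- \frac{1}{8}\right) 0 = 0$)
$\left(-45 - 95\right) r = \left(-45 - 95\right) 0 = \left(-140\right) 0 = 0$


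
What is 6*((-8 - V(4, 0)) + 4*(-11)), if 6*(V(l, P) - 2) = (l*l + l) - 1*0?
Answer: -344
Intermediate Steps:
V(l, P) = 2 + l/6 + l²/6 (V(l, P) = 2 + ((l*l + l) - 1*0)/6 = 2 + ((l² + l) + 0)/6 = 2 + ((l + l²) + 0)/6 = 2 + (l + l²)/6 = 2 + (l/6 + l²/6) = 2 + l/6 + l²/6)
6*((-8 - V(4, 0)) + 4*(-11)) = 6*((-8 - (2 + (⅙)*4 + (⅙)*4²)) + 4*(-11)) = 6*((-8 - (2 + ⅔ + (⅙)*16)) - 44) = 6*((-8 - (2 + ⅔ + 8/3)) - 44) = 6*((-8 - 1*16/3) - 44) = 6*((-8 - 16/3) - 44) = 6*(-40/3 - 44) = 6*(-172/3) = -344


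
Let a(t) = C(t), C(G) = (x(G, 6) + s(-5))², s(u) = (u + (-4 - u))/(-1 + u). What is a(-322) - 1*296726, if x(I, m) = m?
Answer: -2670134/9 ≈ -2.9668e+5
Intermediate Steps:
s(u) = -4/(-1 + u)
C(G) = 400/9 (C(G) = (6 - 4/(-1 - 5))² = (6 - 4/(-6))² = (6 - 4*(-⅙))² = (6 + ⅔)² = (20/3)² = 400/9)
a(t) = 400/9
a(-322) - 1*296726 = 400/9 - 1*296726 = 400/9 - 296726 = -2670134/9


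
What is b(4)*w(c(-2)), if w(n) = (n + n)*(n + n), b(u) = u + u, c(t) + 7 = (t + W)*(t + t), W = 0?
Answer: 32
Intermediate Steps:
c(t) = -7 + 2*t² (c(t) = -7 + (t + 0)*(t + t) = -7 + t*(2*t) = -7 + 2*t²)
b(u) = 2*u
w(n) = 4*n² (w(n) = (2*n)*(2*n) = 4*n²)
b(4)*w(c(-2)) = (2*4)*(4*(-7 + 2*(-2)²)²) = 8*(4*(-7 + 2*4)²) = 8*(4*(-7 + 8)²) = 8*(4*1²) = 8*(4*1) = 8*4 = 32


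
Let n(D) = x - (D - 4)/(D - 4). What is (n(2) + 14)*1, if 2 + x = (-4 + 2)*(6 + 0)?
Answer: -1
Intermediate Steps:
x = -14 (x = -2 + (-4 + 2)*(6 + 0) = -2 - 2*6 = -2 - 12 = -14)
n(D) = -15 (n(D) = -14 - (D - 4)/(D - 4) = -14 - (-4 + D)/(-4 + D) = -14 - 1*1 = -14 - 1 = -15)
(n(2) + 14)*1 = (-15 + 14)*1 = -1*1 = -1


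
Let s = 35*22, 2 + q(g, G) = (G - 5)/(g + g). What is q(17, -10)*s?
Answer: -31955/17 ≈ -1879.7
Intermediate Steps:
q(g, G) = -2 + (-5 + G)/(2*g) (q(g, G) = -2 + (G - 5)/(g + g) = -2 + (-5 + G)/((2*g)) = -2 + (-5 + G)*(1/(2*g)) = -2 + (-5 + G)/(2*g))
s = 770
q(17, -10)*s = ((½)*(-5 - 10 - 4*17)/17)*770 = ((½)*(1/17)*(-5 - 10 - 68))*770 = ((½)*(1/17)*(-83))*770 = -83/34*770 = -31955/17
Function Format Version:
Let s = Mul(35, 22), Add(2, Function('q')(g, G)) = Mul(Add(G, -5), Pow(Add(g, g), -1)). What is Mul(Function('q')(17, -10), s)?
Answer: Rational(-31955, 17) ≈ -1879.7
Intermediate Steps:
Function('q')(g, G) = Add(-2, Mul(Rational(1, 2), Pow(g, -1), Add(-5, G))) (Function('q')(g, G) = Add(-2, Mul(Add(G, -5), Pow(Add(g, g), -1))) = Add(-2, Mul(Add(-5, G), Pow(Mul(2, g), -1))) = Add(-2, Mul(Add(-5, G), Mul(Rational(1, 2), Pow(g, -1)))) = Add(-2, Mul(Rational(1, 2), Pow(g, -1), Add(-5, G))))
s = 770
Mul(Function('q')(17, -10), s) = Mul(Mul(Rational(1, 2), Pow(17, -1), Add(-5, -10, Mul(-4, 17))), 770) = Mul(Mul(Rational(1, 2), Rational(1, 17), Add(-5, -10, -68)), 770) = Mul(Mul(Rational(1, 2), Rational(1, 17), -83), 770) = Mul(Rational(-83, 34), 770) = Rational(-31955, 17)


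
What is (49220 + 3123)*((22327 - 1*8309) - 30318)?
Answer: -853190900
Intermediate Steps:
(49220 + 3123)*((22327 - 1*8309) - 30318) = 52343*((22327 - 8309) - 30318) = 52343*(14018 - 30318) = 52343*(-16300) = -853190900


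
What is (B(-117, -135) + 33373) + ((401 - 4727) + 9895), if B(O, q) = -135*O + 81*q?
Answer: 43802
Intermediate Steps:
(B(-117, -135) + 33373) + ((401 - 4727) + 9895) = ((-135*(-117) + 81*(-135)) + 33373) + ((401 - 4727) + 9895) = ((15795 - 10935) + 33373) + (-4326 + 9895) = (4860 + 33373) + 5569 = 38233 + 5569 = 43802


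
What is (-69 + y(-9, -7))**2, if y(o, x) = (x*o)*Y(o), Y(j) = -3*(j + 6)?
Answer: 248004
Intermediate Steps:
Y(j) = -18 - 3*j (Y(j) = -3*(6 + j) = -18 - 3*j)
y(o, x) = o*x*(-18 - 3*o) (y(o, x) = (x*o)*(-18 - 3*o) = (o*x)*(-18 - 3*o) = o*x*(-18 - 3*o))
(-69 + y(-9, -7))**2 = (-69 - 3*(-9)*(-7)*(6 - 9))**2 = (-69 - 3*(-9)*(-7)*(-3))**2 = (-69 + 567)**2 = 498**2 = 248004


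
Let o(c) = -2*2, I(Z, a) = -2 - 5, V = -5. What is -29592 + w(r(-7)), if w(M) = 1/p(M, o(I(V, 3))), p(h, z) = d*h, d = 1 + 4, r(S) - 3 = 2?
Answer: -739799/25 ≈ -29592.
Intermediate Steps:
I(Z, a) = -7
r(S) = 5 (r(S) = 3 + 2 = 5)
o(c) = -4
d = 5
p(h, z) = 5*h
w(M) = 1/(5*M)
-29592 + w(r(-7)) = -29592 + (⅕)/5 = -29592 + (⅕)*(⅕) = -29592 + 1/25 = -739799/25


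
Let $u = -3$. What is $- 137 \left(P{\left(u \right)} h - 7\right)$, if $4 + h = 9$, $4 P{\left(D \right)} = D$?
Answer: $\frac{5891}{4} \approx 1472.8$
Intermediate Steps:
$P{\left(D \right)} = \frac{D}{4}$
$h = 5$ ($h = -4 + 9 = 5$)
$- 137 \left(P{\left(u \right)} h - 7\right) = - 137 \left(\frac{1}{4} \left(-3\right) 5 - 7\right) = - 137 \left(\left(- \frac{3}{4}\right) 5 - 7\right) = - 137 \left(- \frac{15}{4} - 7\right) = \left(-137\right) \left(- \frac{43}{4}\right) = \frac{5891}{4}$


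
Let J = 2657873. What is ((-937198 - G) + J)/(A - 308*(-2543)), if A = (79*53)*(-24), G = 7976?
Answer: 1712699/682756 ≈ 2.5085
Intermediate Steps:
A = -100488 (A = 4187*(-24) = -100488)
((-937198 - G) + J)/(A - 308*(-2543)) = ((-937198 - 1*7976) + 2657873)/(-100488 - 308*(-2543)) = ((-937198 - 7976) + 2657873)/(-100488 + 783244) = (-945174 + 2657873)/682756 = 1712699*(1/682756) = 1712699/682756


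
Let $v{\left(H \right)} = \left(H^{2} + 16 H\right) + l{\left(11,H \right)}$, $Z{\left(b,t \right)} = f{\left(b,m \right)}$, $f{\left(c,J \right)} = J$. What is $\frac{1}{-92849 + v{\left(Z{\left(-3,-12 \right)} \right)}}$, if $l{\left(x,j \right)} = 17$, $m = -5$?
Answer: $- \frac{1}{92887} \approx -1.0766 \cdot 10^{-5}$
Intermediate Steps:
$Z{\left(b,t \right)} = -5$
$v{\left(H \right)} = 17 + H^{2} + 16 H$ ($v{\left(H \right)} = \left(H^{2} + 16 H\right) + 17 = 17 + H^{2} + 16 H$)
$\frac{1}{-92849 + v{\left(Z{\left(-3,-12 \right)} \right)}} = \frac{1}{-92849 + \left(17 + \left(-5\right)^{2} + 16 \left(-5\right)\right)} = \frac{1}{-92849 + \left(17 + 25 - 80\right)} = \frac{1}{-92849 - 38} = \frac{1}{-92887} = - \frac{1}{92887}$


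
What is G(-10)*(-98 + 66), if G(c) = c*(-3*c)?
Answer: 9600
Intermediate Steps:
G(c) = -3*c²
G(-10)*(-98 + 66) = (-3*(-10)²)*(-98 + 66) = -3*100*(-32) = -300*(-32) = 9600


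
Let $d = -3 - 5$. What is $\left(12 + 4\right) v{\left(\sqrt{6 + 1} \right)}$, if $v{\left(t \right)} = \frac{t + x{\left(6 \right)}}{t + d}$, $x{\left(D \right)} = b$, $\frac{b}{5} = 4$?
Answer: $- \frac{2672}{57} - \frac{448 \sqrt{7}}{57} \approx -67.672$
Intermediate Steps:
$b = 20$ ($b = 5 \cdot 4 = 20$)
$x{\left(D \right)} = 20$
$d = -8$ ($d = -3 - 5 = -8$)
$v{\left(t \right)} = \frac{20 + t}{-8 + t}$ ($v{\left(t \right)} = \frac{t + 20}{t - 8} = \frac{20 + t}{-8 + t}$)
$\left(12 + 4\right) v{\left(\sqrt{6 + 1} \right)} = \left(12 + 4\right) \frac{20 + \sqrt{6 + 1}}{-8 + \sqrt{6 + 1}} = 16 \frac{20 + \sqrt{7}}{-8 + \sqrt{7}} = \frac{16 \left(20 + \sqrt{7}\right)}{-8 + \sqrt{7}}$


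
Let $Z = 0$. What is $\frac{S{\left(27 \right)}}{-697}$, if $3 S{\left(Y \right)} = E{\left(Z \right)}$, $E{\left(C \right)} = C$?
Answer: $0$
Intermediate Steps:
$S{\left(Y \right)} = 0$ ($S{\left(Y \right)} = \frac{1}{3} \cdot 0 = 0$)
$\frac{S{\left(27 \right)}}{-697} = \frac{0}{-697} = 0 \left(- \frac{1}{697}\right) = 0$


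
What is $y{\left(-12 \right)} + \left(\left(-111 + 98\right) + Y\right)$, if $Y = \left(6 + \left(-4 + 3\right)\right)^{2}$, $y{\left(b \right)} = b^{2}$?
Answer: $156$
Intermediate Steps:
$Y = 25$ ($Y = \left(6 - 1\right)^{2} = 5^{2} = 25$)
$y{\left(-12 \right)} + \left(\left(-111 + 98\right) + Y\right) = \left(-12\right)^{2} + \left(\left(-111 + 98\right) + 25\right) = 144 + \left(-13 + 25\right) = 144 + 12 = 156$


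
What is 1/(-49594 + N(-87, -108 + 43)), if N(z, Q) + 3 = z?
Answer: -1/49684 ≈ -2.0127e-5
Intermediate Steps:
N(z, Q) = -3 + z
1/(-49594 + N(-87, -108 + 43)) = 1/(-49594 + (-3 - 87)) = 1/(-49594 - 90) = 1/(-49684) = -1/49684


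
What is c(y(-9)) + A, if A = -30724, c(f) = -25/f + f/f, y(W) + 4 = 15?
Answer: -337978/11 ≈ -30725.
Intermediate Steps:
y(W) = 11 (y(W) = -4 + 15 = 11)
c(f) = 1 - 25/f (c(f) = -25/f + 1 = 1 - 25/f)
c(y(-9)) + A = (-25 + 11)/11 - 30724 = (1/11)*(-14) - 30724 = -14/11 - 30724 = -337978/11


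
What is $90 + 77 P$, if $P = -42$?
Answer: $-3144$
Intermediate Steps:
$90 + 77 P = 90 + 77 \left(-42\right) = 90 - 3234 = -3144$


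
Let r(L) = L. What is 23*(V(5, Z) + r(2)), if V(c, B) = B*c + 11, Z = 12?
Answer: 1679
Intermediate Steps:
V(c, B) = 11 + B*c
23*(V(5, Z) + r(2)) = 23*((11 + 12*5) + 2) = 23*((11 + 60) + 2) = 23*(71 + 2) = 23*73 = 1679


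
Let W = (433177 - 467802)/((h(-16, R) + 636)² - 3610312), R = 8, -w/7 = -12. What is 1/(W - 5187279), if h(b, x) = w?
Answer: -3091912/16038610152823 ≈ -1.9278e-7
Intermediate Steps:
w = 84 (w = -7*(-12) = 84)
h(b, x) = 84
W = 34625/3091912 (W = (433177 - 467802)/((84 + 636)² - 3610312) = -34625/(720² - 3610312) = -34625/(518400 - 3610312) = -34625/(-3091912) = -34625*(-1/3091912) = 34625/3091912 ≈ 0.011199)
1/(W - 5187279) = 1/(34625/3091912 - 5187279) = 1/(-16038610152823/3091912) = -3091912/16038610152823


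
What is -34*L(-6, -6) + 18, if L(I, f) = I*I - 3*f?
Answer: -1818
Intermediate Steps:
L(I, f) = I**2 - 3*f
-34*L(-6, -6) + 18 = -34*((-6)**2 - 3*(-6)) + 18 = -34*(36 + 18) + 18 = -34*54 + 18 = -1836 + 18 = -1818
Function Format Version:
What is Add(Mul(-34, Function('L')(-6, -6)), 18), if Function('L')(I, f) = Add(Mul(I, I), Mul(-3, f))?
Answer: -1818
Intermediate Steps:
Function('L')(I, f) = Add(Pow(I, 2), Mul(-3, f))
Add(Mul(-34, Function('L')(-6, -6)), 18) = Add(Mul(-34, Add(Pow(-6, 2), Mul(-3, -6))), 18) = Add(Mul(-34, Add(36, 18)), 18) = Add(Mul(-34, 54), 18) = Add(-1836, 18) = -1818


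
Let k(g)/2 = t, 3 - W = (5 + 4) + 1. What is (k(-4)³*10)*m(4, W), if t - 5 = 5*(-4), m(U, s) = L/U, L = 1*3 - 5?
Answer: 135000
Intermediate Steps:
L = -2 (L = 3 - 5 = -2)
W = -7 (W = 3 - ((5 + 4) + 1) = 3 - (9 + 1) = 3 - 1*10 = 3 - 10 = -7)
m(U, s) = -2/U
t = -15 (t = 5 + 5*(-4) = 5 - 20 = -15)
k(g) = -30 (k(g) = 2*(-15) = -30)
(k(-4)³*10)*m(4, W) = ((-30)³*10)*(-2/4) = (-27000*10)*(-2*¼) = -270000*(-½) = 135000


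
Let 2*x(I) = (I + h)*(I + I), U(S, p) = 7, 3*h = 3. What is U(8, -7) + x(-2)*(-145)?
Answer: -283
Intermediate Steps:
h = 1 (h = (⅓)*3 = 1)
x(I) = I*(1 + I) (x(I) = ((I + 1)*(I + I))/2 = ((1 + I)*(2*I))/2 = (2*I*(1 + I))/2 = I*(1 + I))
U(8, -7) + x(-2)*(-145) = 7 - 2*(1 - 2)*(-145) = 7 - 2*(-1)*(-145) = 7 + 2*(-145) = 7 - 290 = -283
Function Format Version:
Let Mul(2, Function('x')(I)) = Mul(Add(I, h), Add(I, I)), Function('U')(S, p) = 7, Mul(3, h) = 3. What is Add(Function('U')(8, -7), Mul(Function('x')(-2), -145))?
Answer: -283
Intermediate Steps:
h = 1 (h = Mul(Rational(1, 3), 3) = 1)
Function('x')(I) = Mul(I, Add(1, I)) (Function('x')(I) = Mul(Rational(1, 2), Mul(Add(I, 1), Add(I, I))) = Mul(Rational(1, 2), Mul(Add(1, I), Mul(2, I))) = Mul(Rational(1, 2), Mul(2, I, Add(1, I))) = Mul(I, Add(1, I)))
Add(Function('U')(8, -7), Mul(Function('x')(-2), -145)) = Add(7, Mul(Mul(-2, Add(1, -2)), -145)) = Add(7, Mul(Mul(-2, -1), -145)) = Add(7, Mul(2, -145)) = Add(7, -290) = -283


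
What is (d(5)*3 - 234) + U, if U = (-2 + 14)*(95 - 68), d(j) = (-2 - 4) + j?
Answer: 87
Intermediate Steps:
d(j) = -6 + j
U = 324 (U = 12*27 = 324)
(d(5)*3 - 234) + U = ((-6 + 5)*3 - 234) + 324 = (-1*3 - 234) + 324 = (-3 - 234) + 324 = -237 + 324 = 87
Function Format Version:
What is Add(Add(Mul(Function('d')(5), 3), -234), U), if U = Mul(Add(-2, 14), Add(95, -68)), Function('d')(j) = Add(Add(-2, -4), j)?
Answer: 87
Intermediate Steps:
Function('d')(j) = Add(-6, j)
U = 324 (U = Mul(12, 27) = 324)
Add(Add(Mul(Function('d')(5), 3), -234), U) = Add(Add(Mul(Add(-6, 5), 3), -234), 324) = Add(Add(Mul(-1, 3), -234), 324) = Add(Add(-3, -234), 324) = Add(-237, 324) = 87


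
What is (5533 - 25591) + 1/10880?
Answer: -218231039/10880 ≈ -20058.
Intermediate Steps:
(5533 - 25591) + 1/10880 = -20058 + 1/10880 = -218231039/10880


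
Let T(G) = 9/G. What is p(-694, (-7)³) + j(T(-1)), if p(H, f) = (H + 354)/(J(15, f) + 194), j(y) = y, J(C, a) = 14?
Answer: -553/52 ≈ -10.635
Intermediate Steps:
p(H, f) = 177/104 + H/208 (p(H, f) = (H + 354)/(14 + 194) = (354 + H)/208 = (354 + H)*(1/208) = 177/104 + H/208)
p(-694, (-7)³) + j(T(-1)) = (177/104 + (1/208)*(-694)) + 9/(-1) = (177/104 - 347/104) + 9*(-1) = -85/52 - 9 = -553/52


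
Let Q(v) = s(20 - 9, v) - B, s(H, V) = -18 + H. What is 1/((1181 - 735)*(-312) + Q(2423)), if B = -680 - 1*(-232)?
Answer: -1/138711 ≈ -7.2092e-6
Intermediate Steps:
B = -448 (B = -680 + 232 = -448)
Q(v) = 441 (Q(v) = (-18 + (20 - 9)) - 1*(-448) = (-18 + 11) + 448 = -7 + 448 = 441)
1/((1181 - 735)*(-312) + Q(2423)) = 1/((1181 - 735)*(-312) + 441) = 1/(446*(-312) + 441) = 1/(-139152 + 441) = 1/(-138711) = -1/138711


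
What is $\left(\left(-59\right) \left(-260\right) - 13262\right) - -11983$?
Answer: $14061$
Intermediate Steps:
$\left(\left(-59\right) \left(-260\right) - 13262\right) - -11983 = \left(15340 - 13262\right) + \left(-2550 + 14533\right) = 2078 + 11983 = 14061$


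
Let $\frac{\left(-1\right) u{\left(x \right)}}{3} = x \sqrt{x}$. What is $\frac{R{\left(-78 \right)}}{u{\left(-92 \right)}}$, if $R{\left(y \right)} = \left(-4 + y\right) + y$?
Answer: $\frac{20 i \sqrt{23}}{1587} \approx 0.060439 i$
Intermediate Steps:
$R{\left(y \right)} = -4 + 2 y$
$u{\left(x \right)} = - 3 x^{\frac{3}{2}}$ ($u{\left(x \right)} = - 3 x \sqrt{x} = - 3 x^{\frac{3}{2}}$)
$\frac{R{\left(-78 \right)}}{u{\left(-92 \right)}} = \frac{-4 + 2 \left(-78\right)}{\left(-3\right) \left(-92\right)^{\frac{3}{2}}} = \frac{-4 - 156}{\left(-3\right) \left(- 184 i \sqrt{23}\right)} = - \frac{160}{552 i \sqrt{23}} = - 160 \left(- \frac{i \sqrt{23}}{12696}\right) = \frac{20 i \sqrt{23}}{1587}$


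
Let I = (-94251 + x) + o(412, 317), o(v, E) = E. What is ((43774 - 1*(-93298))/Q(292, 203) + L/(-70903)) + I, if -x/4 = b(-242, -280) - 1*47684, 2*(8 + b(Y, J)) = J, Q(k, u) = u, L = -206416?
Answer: 28807809290/293741 ≈ 98072.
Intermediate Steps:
b(Y, J) = -8 + J/2
x = 191328 (x = -4*((-8 + (½)*(-280)) - 1*47684) = -4*((-8 - 140) - 47684) = -4*(-148 - 47684) = -4*(-47832) = 191328)
I = 97394 (I = (-94251 + 191328) + 317 = 97077 + 317 = 97394)
((43774 - 1*(-93298))/Q(292, 203) + L/(-70903)) + I = ((43774 - 1*(-93298))/203 - 206416/(-70903)) + 97394 = ((43774 + 93298)*(1/203) - 206416*(-1/70903)) + 97394 = (137072*(1/203) + 29488/10129) + 97394 = (137072/203 + 29488/10129) + 97394 = 199198336/293741 + 97394 = 28807809290/293741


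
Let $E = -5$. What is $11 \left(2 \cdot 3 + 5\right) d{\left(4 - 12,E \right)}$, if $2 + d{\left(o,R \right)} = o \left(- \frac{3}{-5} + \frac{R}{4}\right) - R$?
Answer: $\frac{4961}{5} \approx 992.2$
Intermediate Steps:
$d{\left(o,R \right)} = -2 - R + o \left(\frac{3}{5} + \frac{R}{4}\right)$ ($d{\left(o,R \right)} = -2 - \left(R - o \left(- \frac{3}{-5} + \frac{R}{4}\right)\right) = -2 - \left(R - o \left(\left(-3\right) \left(- \frac{1}{5}\right) + R \frac{1}{4}\right)\right) = -2 - \left(R - o \left(\frac{3}{5} + \frac{R}{4}\right)\right) = -2 - R + o \left(\frac{3}{5} + \frac{R}{4}\right)$)
$11 \left(2 \cdot 3 + 5\right) d{\left(4 - 12,E \right)} = 11 \left(2 \cdot 3 + 5\right) \left(-2 - -5 + \frac{3 \left(4 - 12\right)}{5} + \frac{1}{4} \left(-5\right) \left(4 - 12\right)\right) = 11 \left(6 + 5\right) \left(-2 + 5 + \frac{3 \left(4 - 12\right)}{5} + \frac{1}{4} \left(-5\right) \left(4 - 12\right)\right) = 11 \cdot 11 \left(-2 + 5 + \frac{3}{5} \left(-8\right) + \frac{1}{4} \left(-5\right) \left(-8\right)\right) = 121 \left(-2 + 5 - \frac{24}{5} + 10\right) = 121 \cdot \frac{41}{5} = \frac{4961}{5}$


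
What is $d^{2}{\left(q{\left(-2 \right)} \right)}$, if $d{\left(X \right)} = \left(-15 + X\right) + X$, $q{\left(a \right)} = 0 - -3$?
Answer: $81$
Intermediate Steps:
$q{\left(a \right)} = 3$ ($q{\left(a \right)} = 0 + 3 = 3$)
$d{\left(X \right)} = -15 + 2 X$
$d^{2}{\left(q{\left(-2 \right)} \right)} = \left(-15 + 2 \cdot 3\right)^{2} = \left(-15 + 6\right)^{2} = \left(-9\right)^{2} = 81$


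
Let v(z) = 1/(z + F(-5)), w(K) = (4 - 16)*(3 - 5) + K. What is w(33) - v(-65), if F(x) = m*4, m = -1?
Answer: 3934/69 ≈ 57.014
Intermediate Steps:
w(K) = 24 + K (w(K) = -12*(-2) + K = 24 + K)
F(x) = -4 (F(x) = -1*4 = -4)
v(z) = 1/(-4 + z) (v(z) = 1/(z - 4) = 1/(-4 + z))
w(33) - v(-65) = (24 + 33) - 1/(-4 - 65) = 57 - 1/(-69) = 57 - 1*(-1/69) = 57 + 1/69 = 3934/69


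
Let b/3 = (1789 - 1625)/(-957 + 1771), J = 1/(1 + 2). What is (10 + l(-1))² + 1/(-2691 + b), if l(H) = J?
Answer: 350760896/3284973 ≈ 106.78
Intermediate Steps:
J = ⅓ (J = 1/3 = ⅓ ≈ 0.33333)
l(H) = ⅓
b = 246/407 (b = 3*((1789 - 1625)/(-957 + 1771)) = 3*(164/814) = 3*(164*(1/814)) = 3*(82/407) = 246/407 ≈ 0.60442)
(10 + l(-1))² + 1/(-2691 + b) = (10 + ⅓)² + 1/(-2691 + 246/407) = (31/3)² + 1/(-1094991/407) = 961/9 - 407/1094991 = 350760896/3284973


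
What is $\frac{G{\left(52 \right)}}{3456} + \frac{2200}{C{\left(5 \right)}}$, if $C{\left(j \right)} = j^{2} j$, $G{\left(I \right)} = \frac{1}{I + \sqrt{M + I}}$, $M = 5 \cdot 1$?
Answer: $\frac{201256769}{11435040} - \frac{\sqrt{57}}{9148032} \approx 17.6$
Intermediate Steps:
$M = 5$
$G{\left(I \right)} = \frac{1}{I + \sqrt{5 + I}}$
$C{\left(j \right)} = j^{3}$
$\frac{G{\left(52 \right)}}{3456} + \frac{2200}{C{\left(5 \right)}} = \frac{1}{\left(52 + \sqrt{5 + 52}\right) 3456} + \frac{2200}{5^{3}} = \frac{1}{52 + \sqrt{57}} \cdot \frac{1}{3456} + \frac{2200}{125} = \frac{1}{3456 \left(52 + \sqrt{57}\right)} + 2200 \cdot \frac{1}{125} = \frac{1}{3456 \left(52 + \sqrt{57}\right)} + \frac{88}{5} = \frac{88}{5} + \frac{1}{3456 \left(52 + \sqrt{57}\right)}$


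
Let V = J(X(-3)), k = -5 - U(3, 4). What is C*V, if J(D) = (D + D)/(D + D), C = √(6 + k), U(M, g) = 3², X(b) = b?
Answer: 2*I*√2 ≈ 2.8284*I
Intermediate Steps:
U(M, g) = 9
k = -14 (k = -5 - 1*9 = -5 - 9 = -14)
C = 2*I*√2 (C = √(6 - 14) = √(-8) = 2*I*√2 ≈ 2.8284*I)
J(D) = 1 (J(D) = (2*D)/((2*D)) = (2*D)*(1/(2*D)) = 1)
V = 1
C*V = (2*I*√2)*1 = 2*I*√2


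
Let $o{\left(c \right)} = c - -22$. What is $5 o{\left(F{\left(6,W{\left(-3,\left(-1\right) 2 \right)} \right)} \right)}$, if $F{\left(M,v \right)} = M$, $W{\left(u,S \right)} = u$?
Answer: $140$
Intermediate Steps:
$o{\left(c \right)} = 22 + c$ ($o{\left(c \right)} = c + 22 = 22 + c$)
$5 o{\left(F{\left(6,W{\left(-3,\left(-1\right) 2 \right)} \right)} \right)} = 5 \left(22 + 6\right) = 5 \cdot 28 = 140$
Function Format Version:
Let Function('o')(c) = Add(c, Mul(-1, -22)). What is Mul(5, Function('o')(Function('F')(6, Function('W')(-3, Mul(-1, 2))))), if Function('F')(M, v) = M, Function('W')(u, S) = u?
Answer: 140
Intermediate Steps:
Function('o')(c) = Add(22, c) (Function('o')(c) = Add(c, 22) = Add(22, c))
Mul(5, Function('o')(Function('F')(6, Function('W')(-3, Mul(-1, 2))))) = Mul(5, Add(22, 6)) = Mul(5, 28) = 140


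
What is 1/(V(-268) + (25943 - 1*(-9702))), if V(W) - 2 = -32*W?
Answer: 1/44223 ≈ 2.2613e-5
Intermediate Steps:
V(W) = 2 - 32*W
1/(V(-268) + (25943 - 1*(-9702))) = 1/((2 - 32*(-268)) + (25943 - 1*(-9702))) = 1/((2 + 8576) + (25943 + 9702)) = 1/(8578 + 35645) = 1/44223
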